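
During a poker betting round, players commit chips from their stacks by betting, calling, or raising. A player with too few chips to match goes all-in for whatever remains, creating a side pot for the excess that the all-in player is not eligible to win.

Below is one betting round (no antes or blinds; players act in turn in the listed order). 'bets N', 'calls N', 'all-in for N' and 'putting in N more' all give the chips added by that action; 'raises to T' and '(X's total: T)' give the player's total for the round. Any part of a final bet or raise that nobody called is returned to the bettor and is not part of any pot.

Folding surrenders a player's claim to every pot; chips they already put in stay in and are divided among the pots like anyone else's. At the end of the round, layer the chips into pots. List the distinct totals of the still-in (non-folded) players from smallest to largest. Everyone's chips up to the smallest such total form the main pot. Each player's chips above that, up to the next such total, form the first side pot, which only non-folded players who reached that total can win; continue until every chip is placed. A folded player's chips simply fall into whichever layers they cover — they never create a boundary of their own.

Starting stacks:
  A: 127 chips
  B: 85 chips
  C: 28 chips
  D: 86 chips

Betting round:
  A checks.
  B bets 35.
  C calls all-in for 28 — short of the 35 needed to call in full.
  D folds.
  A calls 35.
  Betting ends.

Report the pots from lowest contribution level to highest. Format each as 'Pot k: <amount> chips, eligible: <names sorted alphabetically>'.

Pot 1: 84 chips, eligible: A, B, C
Pot 2: 14 chips, eligible: A, B

Derivation:
Contributions: A=35, B=35, C=28
Folded: D
Pot levels (distinct totals of non-folded players): 28, 35
Layer 1-28: 28 each from A, B, C = 28*3 = 84 chips; eligible A, B, C
Layer 29-35: 7 each from A, B = 7*2 = 14 chips; eligible A, B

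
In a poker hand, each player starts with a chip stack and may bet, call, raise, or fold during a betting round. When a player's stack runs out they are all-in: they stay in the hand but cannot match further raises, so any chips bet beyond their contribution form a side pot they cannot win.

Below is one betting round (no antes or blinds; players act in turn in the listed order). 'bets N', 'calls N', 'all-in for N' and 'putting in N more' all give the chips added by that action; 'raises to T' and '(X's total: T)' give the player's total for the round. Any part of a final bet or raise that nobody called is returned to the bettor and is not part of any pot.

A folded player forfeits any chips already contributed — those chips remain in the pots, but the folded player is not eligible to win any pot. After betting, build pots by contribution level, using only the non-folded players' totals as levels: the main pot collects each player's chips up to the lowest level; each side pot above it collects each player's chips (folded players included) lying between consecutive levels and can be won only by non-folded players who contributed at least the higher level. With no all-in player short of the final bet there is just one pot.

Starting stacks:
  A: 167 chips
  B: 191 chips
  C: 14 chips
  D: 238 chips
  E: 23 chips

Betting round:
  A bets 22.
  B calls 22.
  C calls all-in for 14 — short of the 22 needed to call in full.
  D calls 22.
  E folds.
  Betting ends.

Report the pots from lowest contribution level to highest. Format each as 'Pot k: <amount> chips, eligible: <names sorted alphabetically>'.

Contributions: A=22, B=22, C=14, D=22
Folded: E
Pot levels (distinct totals of non-folded players): 14, 22
Layer 1-14: 14 each from A, B, C, D = 14*4 = 56 chips; eligible A, B, C, D
Layer 15-22: 8 each from A, B, D = 8*3 = 24 chips; eligible A, B, D

Pot 1: 56 chips, eligible: A, B, C, D
Pot 2: 24 chips, eligible: A, B, D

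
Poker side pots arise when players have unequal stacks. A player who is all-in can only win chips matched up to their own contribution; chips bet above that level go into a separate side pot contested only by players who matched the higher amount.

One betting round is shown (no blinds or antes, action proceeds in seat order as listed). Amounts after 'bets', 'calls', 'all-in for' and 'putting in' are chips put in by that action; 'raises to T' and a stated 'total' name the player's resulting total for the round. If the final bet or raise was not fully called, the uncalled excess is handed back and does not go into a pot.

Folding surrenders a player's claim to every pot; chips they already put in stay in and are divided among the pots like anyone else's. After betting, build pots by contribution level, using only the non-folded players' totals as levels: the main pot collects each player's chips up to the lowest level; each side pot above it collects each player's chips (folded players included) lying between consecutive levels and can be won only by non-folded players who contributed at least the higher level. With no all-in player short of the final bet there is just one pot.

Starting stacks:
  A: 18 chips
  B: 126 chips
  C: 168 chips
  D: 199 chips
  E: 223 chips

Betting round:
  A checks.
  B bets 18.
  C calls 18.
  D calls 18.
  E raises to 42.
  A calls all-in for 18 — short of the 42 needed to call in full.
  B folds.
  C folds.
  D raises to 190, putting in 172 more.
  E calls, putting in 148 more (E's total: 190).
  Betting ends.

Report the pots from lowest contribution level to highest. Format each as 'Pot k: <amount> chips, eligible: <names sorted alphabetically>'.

Pot 1: 90 chips, eligible: A, D, E
Pot 2: 344 chips, eligible: D, E

Derivation:
Contributions: A=18, B=18, C=18, D=190, E=190
Folded: B, C
Pot levels (distinct totals of non-folded players): 18, 190
Layer 1-18: 18 each from A, B, C, D, E = 18*5 = 90 chips; eligible A, D, E
Layer 19-190: 172 each from D, E = 172*2 = 344 chips; eligible D, E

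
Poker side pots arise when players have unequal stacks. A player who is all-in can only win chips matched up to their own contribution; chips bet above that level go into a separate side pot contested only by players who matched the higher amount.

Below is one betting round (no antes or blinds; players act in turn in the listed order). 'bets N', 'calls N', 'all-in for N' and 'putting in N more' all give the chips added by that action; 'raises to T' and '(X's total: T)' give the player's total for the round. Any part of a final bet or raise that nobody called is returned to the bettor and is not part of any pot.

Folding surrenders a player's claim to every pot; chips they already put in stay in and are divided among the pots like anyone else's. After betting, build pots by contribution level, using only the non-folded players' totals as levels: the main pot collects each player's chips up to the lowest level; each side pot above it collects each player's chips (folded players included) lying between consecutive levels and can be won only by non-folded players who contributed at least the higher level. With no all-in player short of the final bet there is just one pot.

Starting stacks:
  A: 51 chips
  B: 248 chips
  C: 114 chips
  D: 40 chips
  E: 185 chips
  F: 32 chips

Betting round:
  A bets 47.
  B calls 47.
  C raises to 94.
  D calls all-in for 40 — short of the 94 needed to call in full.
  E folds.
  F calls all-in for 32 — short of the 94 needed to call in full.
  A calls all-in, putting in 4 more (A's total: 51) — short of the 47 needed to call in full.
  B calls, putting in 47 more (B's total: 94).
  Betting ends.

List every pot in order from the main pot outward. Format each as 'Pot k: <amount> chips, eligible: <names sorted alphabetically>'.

Pot 1: 160 chips, eligible: A, B, C, D, F
Pot 2: 32 chips, eligible: A, B, C, D
Pot 3: 33 chips, eligible: A, B, C
Pot 4: 86 chips, eligible: B, C

Derivation:
Contributions: A=51, B=94, C=94, D=40, F=32
Folded: E
Pot levels (distinct totals of non-folded players): 32, 40, 51, 94
Layer 1-32: 32 each from A, B, C, D, F = 32*5 = 160 chips; eligible A, B, C, D, F
Layer 33-40: 8 each from A, B, C, D = 8*4 = 32 chips; eligible A, B, C, D
Layer 41-51: 11 each from A, B, C = 11*3 = 33 chips; eligible A, B, C
Layer 52-94: 43 each from B, C = 43*2 = 86 chips; eligible B, C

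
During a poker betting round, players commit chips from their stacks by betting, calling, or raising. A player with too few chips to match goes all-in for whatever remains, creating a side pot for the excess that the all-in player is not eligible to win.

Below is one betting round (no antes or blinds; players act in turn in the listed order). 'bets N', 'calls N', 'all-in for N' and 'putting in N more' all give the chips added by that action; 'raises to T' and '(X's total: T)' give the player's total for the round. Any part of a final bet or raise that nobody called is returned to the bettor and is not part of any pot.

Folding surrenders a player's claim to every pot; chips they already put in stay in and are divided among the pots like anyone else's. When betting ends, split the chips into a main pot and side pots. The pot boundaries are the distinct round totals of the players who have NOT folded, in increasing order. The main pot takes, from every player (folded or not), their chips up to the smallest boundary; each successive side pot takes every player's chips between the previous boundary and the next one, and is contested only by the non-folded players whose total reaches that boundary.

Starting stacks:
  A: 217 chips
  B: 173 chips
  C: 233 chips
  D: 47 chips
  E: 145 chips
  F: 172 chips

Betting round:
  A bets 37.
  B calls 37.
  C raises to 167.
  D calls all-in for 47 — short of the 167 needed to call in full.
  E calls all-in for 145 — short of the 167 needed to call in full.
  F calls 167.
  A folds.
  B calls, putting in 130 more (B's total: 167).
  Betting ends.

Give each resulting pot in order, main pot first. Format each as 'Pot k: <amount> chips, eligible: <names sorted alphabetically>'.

Contributions: A=37, B=167, C=167, D=47, E=145, F=167
Folded: A
Pot levels (distinct totals of non-folded players): 47, 145, 167
Layer 1-47: A 37 + B 47 + C 47 + D 47 + E 47 + F 47 = 272 chips; eligible B, C, D, E, F
Layer 48-145: 98 each from B, C, E, F = 98*4 = 392 chips; eligible B, C, E, F
Layer 146-167: 22 each from B, C, F = 22*3 = 66 chips; eligible B, C, F

Pot 1: 272 chips, eligible: B, C, D, E, F
Pot 2: 392 chips, eligible: B, C, E, F
Pot 3: 66 chips, eligible: B, C, F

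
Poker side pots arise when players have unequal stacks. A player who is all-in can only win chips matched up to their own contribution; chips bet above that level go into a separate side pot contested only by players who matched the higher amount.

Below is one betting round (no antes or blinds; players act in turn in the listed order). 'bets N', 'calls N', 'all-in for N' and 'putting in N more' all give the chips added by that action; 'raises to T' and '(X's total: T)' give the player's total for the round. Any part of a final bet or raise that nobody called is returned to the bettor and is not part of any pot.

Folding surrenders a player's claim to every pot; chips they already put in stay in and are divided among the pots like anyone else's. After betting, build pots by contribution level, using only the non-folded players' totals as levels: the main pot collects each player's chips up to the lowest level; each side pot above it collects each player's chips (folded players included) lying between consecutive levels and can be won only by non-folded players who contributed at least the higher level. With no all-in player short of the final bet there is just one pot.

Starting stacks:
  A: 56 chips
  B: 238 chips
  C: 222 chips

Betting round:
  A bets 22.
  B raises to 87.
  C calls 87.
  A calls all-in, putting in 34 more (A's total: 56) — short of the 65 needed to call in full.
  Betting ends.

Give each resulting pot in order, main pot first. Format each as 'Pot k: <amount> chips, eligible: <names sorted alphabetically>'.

Pot 1: 168 chips, eligible: A, B, C
Pot 2: 62 chips, eligible: B, C

Derivation:
Contributions: A=56, B=87, C=87
Pot levels (distinct totals of non-folded players): 56, 87
Layer 1-56: 56 each from A, B, C = 56*3 = 168 chips; eligible A, B, C
Layer 57-87: 31 each from B, C = 31*2 = 62 chips; eligible B, C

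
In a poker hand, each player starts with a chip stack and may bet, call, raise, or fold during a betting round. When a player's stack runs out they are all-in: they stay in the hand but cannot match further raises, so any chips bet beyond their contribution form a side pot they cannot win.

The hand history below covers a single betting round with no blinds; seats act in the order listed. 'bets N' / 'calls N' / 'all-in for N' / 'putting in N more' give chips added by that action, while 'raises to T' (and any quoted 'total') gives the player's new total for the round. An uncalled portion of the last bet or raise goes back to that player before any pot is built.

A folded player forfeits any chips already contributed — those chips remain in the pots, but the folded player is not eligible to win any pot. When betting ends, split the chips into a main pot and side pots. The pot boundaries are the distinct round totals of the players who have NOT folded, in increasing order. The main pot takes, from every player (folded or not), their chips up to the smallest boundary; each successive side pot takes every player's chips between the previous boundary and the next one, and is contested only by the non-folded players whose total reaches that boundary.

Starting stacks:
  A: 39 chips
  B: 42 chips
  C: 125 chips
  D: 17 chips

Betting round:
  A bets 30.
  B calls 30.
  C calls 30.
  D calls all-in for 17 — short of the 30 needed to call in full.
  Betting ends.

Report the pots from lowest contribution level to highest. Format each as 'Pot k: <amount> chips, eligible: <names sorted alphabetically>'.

Contributions: A=30, B=30, C=30, D=17
Pot levels (distinct totals of non-folded players): 17, 30
Layer 1-17: 17 each from A, B, C, D = 17*4 = 68 chips; eligible A, B, C, D
Layer 18-30: 13 each from A, B, C = 13*3 = 39 chips; eligible A, B, C

Pot 1: 68 chips, eligible: A, B, C, D
Pot 2: 39 chips, eligible: A, B, C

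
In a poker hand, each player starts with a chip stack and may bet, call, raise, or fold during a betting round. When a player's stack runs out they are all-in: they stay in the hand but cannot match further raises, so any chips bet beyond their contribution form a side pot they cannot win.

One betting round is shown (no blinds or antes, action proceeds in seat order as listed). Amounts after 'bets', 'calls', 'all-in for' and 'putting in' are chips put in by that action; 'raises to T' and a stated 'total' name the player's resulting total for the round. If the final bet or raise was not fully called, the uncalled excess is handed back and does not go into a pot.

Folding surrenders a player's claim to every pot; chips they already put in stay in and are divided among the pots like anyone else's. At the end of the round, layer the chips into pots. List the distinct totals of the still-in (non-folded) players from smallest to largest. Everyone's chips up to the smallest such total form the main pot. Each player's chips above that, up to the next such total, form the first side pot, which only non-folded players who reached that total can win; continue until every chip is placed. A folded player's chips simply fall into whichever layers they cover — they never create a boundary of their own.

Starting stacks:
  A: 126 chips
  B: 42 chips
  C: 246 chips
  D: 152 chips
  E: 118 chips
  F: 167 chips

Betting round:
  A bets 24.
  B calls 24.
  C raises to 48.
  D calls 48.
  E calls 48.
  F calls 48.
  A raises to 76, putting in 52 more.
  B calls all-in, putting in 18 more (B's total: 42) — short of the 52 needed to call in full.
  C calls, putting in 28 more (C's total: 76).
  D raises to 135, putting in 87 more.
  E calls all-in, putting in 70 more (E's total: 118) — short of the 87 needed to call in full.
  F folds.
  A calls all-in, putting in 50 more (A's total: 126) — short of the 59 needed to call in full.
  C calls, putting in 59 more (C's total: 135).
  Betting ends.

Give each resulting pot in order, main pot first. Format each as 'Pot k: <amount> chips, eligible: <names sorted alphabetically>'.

Contributions: A=126, B=42, C=135, D=135, E=118, F=48
Folded: F
Pot levels (distinct totals of non-folded players): 42, 118, 126, 135
Layer 1-42: 42 each from A, B, C, D, E, F = 42*6 = 252 chips; eligible A, B, C, D, E
Layer 43-118: A 76 + C 76 + D 76 + E 76 + F 6 = 310 chips; eligible A, C, D, E
Layer 119-126: 8 each from A, C, D = 8*3 = 24 chips; eligible A, C, D
Layer 127-135: 9 each from C, D = 9*2 = 18 chips; eligible C, D

Pot 1: 252 chips, eligible: A, B, C, D, E
Pot 2: 310 chips, eligible: A, C, D, E
Pot 3: 24 chips, eligible: A, C, D
Pot 4: 18 chips, eligible: C, D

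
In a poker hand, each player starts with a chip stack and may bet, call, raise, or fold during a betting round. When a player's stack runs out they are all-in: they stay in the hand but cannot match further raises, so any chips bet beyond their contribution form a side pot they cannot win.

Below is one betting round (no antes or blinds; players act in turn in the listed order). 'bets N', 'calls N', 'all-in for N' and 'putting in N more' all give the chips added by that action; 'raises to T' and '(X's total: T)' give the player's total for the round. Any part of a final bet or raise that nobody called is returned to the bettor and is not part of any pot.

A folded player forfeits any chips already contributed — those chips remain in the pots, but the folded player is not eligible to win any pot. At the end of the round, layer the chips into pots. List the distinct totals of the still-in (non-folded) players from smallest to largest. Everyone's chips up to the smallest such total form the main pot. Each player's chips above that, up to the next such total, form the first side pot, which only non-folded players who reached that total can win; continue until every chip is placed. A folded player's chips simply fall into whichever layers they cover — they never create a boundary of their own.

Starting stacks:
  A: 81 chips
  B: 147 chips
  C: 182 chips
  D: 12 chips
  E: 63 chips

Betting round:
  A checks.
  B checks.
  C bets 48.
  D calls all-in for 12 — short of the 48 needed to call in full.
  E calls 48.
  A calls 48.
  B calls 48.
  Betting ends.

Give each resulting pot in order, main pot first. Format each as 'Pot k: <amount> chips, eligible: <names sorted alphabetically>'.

Contributions: A=48, B=48, C=48, D=12, E=48
Pot levels (distinct totals of non-folded players): 12, 48
Layer 1-12: 12 each from A, B, C, D, E = 12*5 = 60 chips; eligible A, B, C, D, E
Layer 13-48: 36 each from A, B, C, E = 36*4 = 144 chips; eligible A, B, C, E

Pot 1: 60 chips, eligible: A, B, C, D, E
Pot 2: 144 chips, eligible: A, B, C, E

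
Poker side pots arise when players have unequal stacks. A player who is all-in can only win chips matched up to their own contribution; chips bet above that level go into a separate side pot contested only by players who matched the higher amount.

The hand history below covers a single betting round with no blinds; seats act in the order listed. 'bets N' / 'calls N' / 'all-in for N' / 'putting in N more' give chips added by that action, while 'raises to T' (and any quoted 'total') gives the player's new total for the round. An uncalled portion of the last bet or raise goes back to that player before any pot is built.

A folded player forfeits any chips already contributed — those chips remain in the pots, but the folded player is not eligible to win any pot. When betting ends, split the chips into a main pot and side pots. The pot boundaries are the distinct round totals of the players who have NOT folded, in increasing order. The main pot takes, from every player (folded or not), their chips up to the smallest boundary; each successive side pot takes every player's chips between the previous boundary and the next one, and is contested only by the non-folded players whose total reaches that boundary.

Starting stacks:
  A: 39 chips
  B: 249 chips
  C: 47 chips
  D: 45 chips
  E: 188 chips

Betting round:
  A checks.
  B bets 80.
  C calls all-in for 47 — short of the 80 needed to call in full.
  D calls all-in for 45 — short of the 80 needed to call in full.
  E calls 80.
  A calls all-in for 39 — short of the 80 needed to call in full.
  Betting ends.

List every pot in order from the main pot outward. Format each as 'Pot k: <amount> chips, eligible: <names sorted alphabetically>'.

Contributions: A=39, B=80, C=47, D=45, E=80
Pot levels (distinct totals of non-folded players): 39, 45, 47, 80
Layer 1-39: 39 each from A, B, C, D, E = 39*5 = 195 chips; eligible A, B, C, D, E
Layer 40-45: 6 each from B, C, D, E = 6*4 = 24 chips; eligible B, C, D, E
Layer 46-47: 2 each from B, C, E = 2*3 = 6 chips; eligible B, C, E
Layer 48-80: 33 each from B, E = 33*2 = 66 chips; eligible B, E

Pot 1: 195 chips, eligible: A, B, C, D, E
Pot 2: 24 chips, eligible: B, C, D, E
Pot 3: 6 chips, eligible: B, C, E
Pot 4: 66 chips, eligible: B, E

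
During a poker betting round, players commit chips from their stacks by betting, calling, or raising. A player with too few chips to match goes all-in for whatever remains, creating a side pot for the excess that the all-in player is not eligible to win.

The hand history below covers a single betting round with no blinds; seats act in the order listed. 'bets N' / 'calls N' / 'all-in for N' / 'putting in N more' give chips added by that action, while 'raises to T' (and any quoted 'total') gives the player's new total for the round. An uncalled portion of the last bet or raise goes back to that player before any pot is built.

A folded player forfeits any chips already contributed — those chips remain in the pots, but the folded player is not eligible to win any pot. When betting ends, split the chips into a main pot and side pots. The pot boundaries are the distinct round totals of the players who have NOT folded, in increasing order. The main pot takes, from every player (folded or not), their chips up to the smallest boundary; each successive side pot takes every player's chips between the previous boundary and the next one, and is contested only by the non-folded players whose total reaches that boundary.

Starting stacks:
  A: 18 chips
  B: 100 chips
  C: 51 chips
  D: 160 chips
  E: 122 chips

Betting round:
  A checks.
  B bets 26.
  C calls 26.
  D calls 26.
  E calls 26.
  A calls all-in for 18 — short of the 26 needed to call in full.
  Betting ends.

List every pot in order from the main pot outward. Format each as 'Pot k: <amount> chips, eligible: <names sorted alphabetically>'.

Contributions: A=18, B=26, C=26, D=26, E=26
Pot levels (distinct totals of non-folded players): 18, 26
Layer 1-18: 18 each from A, B, C, D, E = 18*5 = 90 chips; eligible A, B, C, D, E
Layer 19-26: 8 each from B, C, D, E = 8*4 = 32 chips; eligible B, C, D, E

Pot 1: 90 chips, eligible: A, B, C, D, E
Pot 2: 32 chips, eligible: B, C, D, E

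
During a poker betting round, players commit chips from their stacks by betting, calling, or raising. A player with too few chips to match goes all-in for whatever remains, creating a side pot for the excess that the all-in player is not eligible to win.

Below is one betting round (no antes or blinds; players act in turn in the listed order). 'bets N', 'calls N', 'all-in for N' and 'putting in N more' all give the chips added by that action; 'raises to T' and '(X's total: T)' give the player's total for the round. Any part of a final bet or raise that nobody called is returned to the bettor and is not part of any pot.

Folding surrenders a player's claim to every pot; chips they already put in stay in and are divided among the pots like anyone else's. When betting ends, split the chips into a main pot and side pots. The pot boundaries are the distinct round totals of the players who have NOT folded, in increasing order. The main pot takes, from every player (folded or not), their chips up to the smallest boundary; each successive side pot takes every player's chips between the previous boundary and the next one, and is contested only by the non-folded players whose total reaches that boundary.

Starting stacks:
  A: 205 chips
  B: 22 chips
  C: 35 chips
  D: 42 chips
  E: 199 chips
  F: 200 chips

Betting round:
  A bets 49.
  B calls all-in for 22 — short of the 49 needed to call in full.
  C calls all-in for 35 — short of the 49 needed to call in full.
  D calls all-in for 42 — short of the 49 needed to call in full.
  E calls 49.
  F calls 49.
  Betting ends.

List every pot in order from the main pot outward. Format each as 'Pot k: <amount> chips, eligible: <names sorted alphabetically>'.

Contributions: A=49, B=22, C=35, D=42, E=49, F=49
Pot levels (distinct totals of non-folded players): 22, 35, 42, 49
Layer 1-22: 22 each from A, B, C, D, E, F = 22*6 = 132 chips; eligible A, B, C, D, E, F
Layer 23-35: 13 each from A, C, D, E, F = 13*5 = 65 chips; eligible A, C, D, E, F
Layer 36-42: 7 each from A, D, E, F = 7*4 = 28 chips; eligible A, D, E, F
Layer 43-49: 7 each from A, E, F = 7*3 = 21 chips; eligible A, E, F

Pot 1: 132 chips, eligible: A, B, C, D, E, F
Pot 2: 65 chips, eligible: A, C, D, E, F
Pot 3: 28 chips, eligible: A, D, E, F
Pot 4: 21 chips, eligible: A, E, F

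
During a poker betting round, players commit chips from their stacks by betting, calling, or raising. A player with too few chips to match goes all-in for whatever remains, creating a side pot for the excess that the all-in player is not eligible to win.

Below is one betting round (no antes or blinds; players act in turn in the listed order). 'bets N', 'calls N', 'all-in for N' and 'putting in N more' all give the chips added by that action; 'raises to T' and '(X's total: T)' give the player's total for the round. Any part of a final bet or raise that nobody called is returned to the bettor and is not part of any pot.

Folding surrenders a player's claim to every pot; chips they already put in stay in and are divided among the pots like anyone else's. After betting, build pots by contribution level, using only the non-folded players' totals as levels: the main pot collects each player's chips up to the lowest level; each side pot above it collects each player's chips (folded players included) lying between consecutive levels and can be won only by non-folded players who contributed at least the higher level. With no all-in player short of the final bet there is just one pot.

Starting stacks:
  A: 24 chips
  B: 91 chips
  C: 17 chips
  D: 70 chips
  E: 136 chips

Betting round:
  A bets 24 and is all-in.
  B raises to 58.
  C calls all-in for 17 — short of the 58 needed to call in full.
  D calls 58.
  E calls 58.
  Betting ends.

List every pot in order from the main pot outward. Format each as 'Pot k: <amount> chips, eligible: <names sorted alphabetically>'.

Contributions: A=24, B=58, C=17, D=58, E=58
Pot levels (distinct totals of non-folded players): 17, 24, 58
Layer 1-17: 17 each from A, B, C, D, E = 17*5 = 85 chips; eligible A, B, C, D, E
Layer 18-24: 7 each from A, B, D, E = 7*4 = 28 chips; eligible A, B, D, E
Layer 25-58: 34 each from B, D, E = 34*3 = 102 chips; eligible B, D, E

Pot 1: 85 chips, eligible: A, B, C, D, E
Pot 2: 28 chips, eligible: A, B, D, E
Pot 3: 102 chips, eligible: B, D, E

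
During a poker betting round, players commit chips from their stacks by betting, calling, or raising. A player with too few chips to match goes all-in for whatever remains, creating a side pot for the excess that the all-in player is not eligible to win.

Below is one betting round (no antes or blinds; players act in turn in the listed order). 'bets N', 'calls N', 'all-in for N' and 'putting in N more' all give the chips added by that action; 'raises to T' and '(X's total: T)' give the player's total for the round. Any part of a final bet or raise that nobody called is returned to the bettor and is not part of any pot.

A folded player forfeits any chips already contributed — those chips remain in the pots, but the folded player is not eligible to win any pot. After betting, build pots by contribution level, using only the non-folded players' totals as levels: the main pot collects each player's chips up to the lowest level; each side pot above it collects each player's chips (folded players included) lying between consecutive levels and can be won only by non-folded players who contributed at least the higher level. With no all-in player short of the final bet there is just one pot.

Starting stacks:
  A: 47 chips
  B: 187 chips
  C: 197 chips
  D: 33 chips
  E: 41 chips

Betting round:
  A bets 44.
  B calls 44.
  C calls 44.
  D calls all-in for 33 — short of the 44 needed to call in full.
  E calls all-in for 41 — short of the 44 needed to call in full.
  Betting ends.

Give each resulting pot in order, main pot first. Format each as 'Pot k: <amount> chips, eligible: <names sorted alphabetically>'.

Contributions: A=44, B=44, C=44, D=33, E=41
Pot levels (distinct totals of non-folded players): 33, 41, 44
Layer 1-33: 33 each from A, B, C, D, E = 33*5 = 165 chips; eligible A, B, C, D, E
Layer 34-41: 8 each from A, B, C, E = 8*4 = 32 chips; eligible A, B, C, E
Layer 42-44: 3 each from A, B, C = 3*3 = 9 chips; eligible A, B, C

Pot 1: 165 chips, eligible: A, B, C, D, E
Pot 2: 32 chips, eligible: A, B, C, E
Pot 3: 9 chips, eligible: A, B, C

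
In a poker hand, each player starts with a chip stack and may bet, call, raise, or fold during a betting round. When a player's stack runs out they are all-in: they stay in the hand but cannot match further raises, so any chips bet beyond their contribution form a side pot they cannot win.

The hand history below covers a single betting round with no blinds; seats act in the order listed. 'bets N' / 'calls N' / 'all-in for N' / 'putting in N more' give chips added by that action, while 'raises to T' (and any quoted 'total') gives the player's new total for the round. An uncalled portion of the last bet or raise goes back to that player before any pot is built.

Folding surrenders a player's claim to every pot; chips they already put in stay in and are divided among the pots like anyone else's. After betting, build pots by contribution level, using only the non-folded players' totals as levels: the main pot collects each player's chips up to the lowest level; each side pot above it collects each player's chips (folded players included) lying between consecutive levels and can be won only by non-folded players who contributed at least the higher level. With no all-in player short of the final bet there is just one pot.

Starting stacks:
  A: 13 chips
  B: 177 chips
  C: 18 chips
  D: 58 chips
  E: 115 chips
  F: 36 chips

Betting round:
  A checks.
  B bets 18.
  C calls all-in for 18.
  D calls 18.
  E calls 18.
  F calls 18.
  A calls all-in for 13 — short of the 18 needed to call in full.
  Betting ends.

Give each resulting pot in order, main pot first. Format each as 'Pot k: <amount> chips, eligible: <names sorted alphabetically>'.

Pot 1: 78 chips, eligible: A, B, C, D, E, F
Pot 2: 25 chips, eligible: B, C, D, E, F

Derivation:
Contributions: A=13, B=18, C=18, D=18, E=18, F=18
Pot levels (distinct totals of non-folded players): 13, 18
Layer 1-13: 13 each from A, B, C, D, E, F = 13*6 = 78 chips; eligible A, B, C, D, E, F
Layer 14-18: 5 each from B, C, D, E, F = 5*5 = 25 chips; eligible B, C, D, E, F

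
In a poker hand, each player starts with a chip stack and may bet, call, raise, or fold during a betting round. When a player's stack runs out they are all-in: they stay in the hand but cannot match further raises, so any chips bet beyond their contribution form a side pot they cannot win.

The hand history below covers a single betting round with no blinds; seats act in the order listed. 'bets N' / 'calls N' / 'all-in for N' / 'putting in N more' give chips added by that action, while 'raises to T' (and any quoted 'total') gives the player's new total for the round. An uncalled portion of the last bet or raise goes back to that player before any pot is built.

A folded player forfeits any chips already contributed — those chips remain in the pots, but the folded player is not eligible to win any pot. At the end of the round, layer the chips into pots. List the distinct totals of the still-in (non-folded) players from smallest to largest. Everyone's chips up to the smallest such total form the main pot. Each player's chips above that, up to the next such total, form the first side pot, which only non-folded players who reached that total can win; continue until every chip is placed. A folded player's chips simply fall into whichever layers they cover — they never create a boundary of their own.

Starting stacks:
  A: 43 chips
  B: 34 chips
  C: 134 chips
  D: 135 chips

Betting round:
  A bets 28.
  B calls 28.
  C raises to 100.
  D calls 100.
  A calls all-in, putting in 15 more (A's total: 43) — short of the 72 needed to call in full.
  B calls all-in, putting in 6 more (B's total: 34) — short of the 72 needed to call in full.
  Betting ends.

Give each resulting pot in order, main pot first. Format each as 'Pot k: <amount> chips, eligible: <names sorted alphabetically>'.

Contributions: A=43, B=34, C=100, D=100
Pot levels (distinct totals of non-folded players): 34, 43, 100
Layer 1-34: 34 each from A, B, C, D = 34*4 = 136 chips; eligible A, B, C, D
Layer 35-43: 9 each from A, C, D = 9*3 = 27 chips; eligible A, C, D
Layer 44-100: 57 each from C, D = 57*2 = 114 chips; eligible C, D

Pot 1: 136 chips, eligible: A, B, C, D
Pot 2: 27 chips, eligible: A, C, D
Pot 3: 114 chips, eligible: C, D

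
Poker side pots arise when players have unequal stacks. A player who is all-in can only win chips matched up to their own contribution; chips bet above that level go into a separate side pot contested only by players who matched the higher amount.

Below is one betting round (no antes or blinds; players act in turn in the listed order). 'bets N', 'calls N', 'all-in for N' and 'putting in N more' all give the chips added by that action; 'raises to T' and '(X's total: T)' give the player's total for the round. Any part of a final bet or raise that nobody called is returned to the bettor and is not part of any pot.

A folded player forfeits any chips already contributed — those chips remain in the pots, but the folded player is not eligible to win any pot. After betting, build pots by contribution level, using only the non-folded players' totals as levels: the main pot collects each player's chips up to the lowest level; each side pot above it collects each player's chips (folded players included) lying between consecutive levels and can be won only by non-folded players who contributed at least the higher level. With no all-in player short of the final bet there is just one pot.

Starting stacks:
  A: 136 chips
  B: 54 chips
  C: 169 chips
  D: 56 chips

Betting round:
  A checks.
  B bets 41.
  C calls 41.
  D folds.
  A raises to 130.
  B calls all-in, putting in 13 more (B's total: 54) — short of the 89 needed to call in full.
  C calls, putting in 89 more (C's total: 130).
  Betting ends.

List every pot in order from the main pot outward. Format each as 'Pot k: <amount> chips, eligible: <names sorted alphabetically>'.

Contributions: A=130, B=54, C=130
Folded: D
Pot levels (distinct totals of non-folded players): 54, 130
Layer 1-54: 54 each from A, B, C = 54*3 = 162 chips; eligible A, B, C
Layer 55-130: 76 each from A, C = 76*2 = 152 chips; eligible A, C

Pot 1: 162 chips, eligible: A, B, C
Pot 2: 152 chips, eligible: A, C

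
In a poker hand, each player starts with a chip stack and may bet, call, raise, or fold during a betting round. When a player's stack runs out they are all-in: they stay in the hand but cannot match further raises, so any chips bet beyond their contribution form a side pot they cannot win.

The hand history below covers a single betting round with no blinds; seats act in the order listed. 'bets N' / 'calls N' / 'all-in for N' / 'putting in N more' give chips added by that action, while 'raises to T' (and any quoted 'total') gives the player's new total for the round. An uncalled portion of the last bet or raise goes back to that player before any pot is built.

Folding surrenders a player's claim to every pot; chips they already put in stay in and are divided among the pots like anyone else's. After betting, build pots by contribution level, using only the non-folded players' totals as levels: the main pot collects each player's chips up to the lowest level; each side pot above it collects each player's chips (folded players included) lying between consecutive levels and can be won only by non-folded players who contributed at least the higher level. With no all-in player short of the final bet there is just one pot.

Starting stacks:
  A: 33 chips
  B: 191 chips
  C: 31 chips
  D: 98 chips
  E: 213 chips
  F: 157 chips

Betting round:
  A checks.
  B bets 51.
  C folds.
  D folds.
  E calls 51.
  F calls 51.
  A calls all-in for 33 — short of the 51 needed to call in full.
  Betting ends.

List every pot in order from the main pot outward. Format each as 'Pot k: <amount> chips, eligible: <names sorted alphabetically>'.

Pot 1: 132 chips, eligible: A, B, E, F
Pot 2: 54 chips, eligible: B, E, F

Derivation:
Contributions: A=33, B=51, E=51, F=51
Folded: C, D
Pot levels (distinct totals of non-folded players): 33, 51
Layer 1-33: 33 each from A, B, E, F = 33*4 = 132 chips; eligible A, B, E, F
Layer 34-51: 18 each from B, E, F = 18*3 = 54 chips; eligible B, E, F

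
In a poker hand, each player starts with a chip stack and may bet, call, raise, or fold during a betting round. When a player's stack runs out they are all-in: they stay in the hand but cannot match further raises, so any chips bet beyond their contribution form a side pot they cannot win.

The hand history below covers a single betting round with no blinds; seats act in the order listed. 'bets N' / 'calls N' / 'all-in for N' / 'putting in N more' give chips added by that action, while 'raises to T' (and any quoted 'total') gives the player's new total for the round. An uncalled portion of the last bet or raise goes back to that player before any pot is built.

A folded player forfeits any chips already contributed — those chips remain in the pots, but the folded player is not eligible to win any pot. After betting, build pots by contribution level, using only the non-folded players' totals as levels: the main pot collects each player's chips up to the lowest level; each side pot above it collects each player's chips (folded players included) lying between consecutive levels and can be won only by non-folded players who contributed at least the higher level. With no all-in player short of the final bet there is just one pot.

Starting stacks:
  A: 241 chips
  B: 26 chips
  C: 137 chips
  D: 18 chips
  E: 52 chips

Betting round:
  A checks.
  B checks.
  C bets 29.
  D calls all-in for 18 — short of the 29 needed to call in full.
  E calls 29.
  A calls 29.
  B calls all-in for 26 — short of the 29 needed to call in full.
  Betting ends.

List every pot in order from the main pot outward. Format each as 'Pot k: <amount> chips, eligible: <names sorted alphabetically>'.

Contributions: A=29, B=26, C=29, D=18, E=29
Pot levels (distinct totals of non-folded players): 18, 26, 29
Layer 1-18: 18 each from A, B, C, D, E = 18*5 = 90 chips; eligible A, B, C, D, E
Layer 19-26: 8 each from A, B, C, E = 8*4 = 32 chips; eligible A, B, C, E
Layer 27-29: 3 each from A, C, E = 3*3 = 9 chips; eligible A, C, E

Pot 1: 90 chips, eligible: A, B, C, D, E
Pot 2: 32 chips, eligible: A, B, C, E
Pot 3: 9 chips, eligible: A, C, E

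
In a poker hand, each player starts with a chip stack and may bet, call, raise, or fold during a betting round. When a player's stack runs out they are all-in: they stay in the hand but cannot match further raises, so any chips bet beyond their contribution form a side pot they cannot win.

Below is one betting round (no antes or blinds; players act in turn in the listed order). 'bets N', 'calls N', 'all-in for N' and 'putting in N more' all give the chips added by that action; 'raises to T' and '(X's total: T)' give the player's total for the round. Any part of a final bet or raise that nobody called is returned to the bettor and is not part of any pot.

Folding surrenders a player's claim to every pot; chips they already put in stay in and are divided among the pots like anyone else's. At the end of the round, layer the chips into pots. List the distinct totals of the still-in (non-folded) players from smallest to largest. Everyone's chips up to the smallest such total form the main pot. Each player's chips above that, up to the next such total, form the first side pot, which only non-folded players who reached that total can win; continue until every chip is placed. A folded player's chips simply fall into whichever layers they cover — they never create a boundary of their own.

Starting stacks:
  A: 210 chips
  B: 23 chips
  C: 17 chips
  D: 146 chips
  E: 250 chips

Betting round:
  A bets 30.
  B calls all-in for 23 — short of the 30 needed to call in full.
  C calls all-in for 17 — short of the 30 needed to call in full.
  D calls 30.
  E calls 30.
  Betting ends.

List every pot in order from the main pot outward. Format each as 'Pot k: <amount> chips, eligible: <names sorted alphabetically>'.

Pot 1: 85 chips, eligible: A, B, C, D, E
Pot 2: 24 chips, eligible: A, B, D, E
Pot 3: 21 chips, eligible: A, D, E

Derivation:
Contributions: A=30, B=23, C=17, D=30, E=30
Pot levels (distinct totals of non-folded players): 17, 23, 30
Layer 1-17: 17 each from A, B, C, D, E = 17*5 = 85 chips; eligible A, B, C, D, E
Layer 18-23: 6 each from A, B, D, E = 6*4 = 24 chips; eligible A, B, D, E
Layer 24-30: 7 each from A, D, E = 7*3 = 21 chips; eligible A, D, E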